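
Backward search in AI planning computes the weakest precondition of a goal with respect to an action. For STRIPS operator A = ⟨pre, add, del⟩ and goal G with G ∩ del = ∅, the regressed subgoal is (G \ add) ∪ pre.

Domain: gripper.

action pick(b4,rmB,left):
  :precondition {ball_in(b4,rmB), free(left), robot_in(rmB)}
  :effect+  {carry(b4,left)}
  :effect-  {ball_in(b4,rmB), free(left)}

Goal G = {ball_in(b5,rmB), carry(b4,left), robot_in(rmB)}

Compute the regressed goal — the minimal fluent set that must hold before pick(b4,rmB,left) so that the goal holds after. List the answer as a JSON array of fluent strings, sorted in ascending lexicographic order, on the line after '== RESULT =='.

Regress:
  G ∩ del = {}  (empty — regression defined)
  G \ add = {ball_in(b5,rmB), carry(b4,left), robot_in(rmB)} \ {carry(b4,left)} = {ball_in(b5,rmB), robot_in(rmB)}
  ∪ pre   = {ball_in(b5,rmB), robot_in(rmB)} ∪ {ball_in(b4,rmB), free(left), robot_in(rmB)}
          = {ball_in(b4,rmB), ball_in(b5,rmB), free(left), robot_in(rmB)}

== RESULT ==
["ball_in(b4,rmB)", "ball_in(b5,rmB)", "free(left)", "robot_in(rmB)"]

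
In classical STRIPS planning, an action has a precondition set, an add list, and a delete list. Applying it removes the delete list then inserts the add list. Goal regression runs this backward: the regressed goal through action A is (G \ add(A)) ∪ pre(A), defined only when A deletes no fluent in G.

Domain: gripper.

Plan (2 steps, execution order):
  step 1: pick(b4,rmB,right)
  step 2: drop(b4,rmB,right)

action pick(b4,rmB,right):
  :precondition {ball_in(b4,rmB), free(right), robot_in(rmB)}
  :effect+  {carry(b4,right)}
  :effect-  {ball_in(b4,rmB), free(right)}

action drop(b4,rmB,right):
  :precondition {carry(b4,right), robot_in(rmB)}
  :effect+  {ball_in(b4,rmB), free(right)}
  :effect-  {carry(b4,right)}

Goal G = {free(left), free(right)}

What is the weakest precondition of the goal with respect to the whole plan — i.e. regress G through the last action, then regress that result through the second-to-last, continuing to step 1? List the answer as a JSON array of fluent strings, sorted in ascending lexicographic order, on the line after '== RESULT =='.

Work backward from the goal:
  through step 2 (drop(b4,rmB,right)): drop {free(right)}, keep {free(left)}, require {carry(b4,right), robot_in(rmB)}
    → {carry(b4,right), free(left), robot_in(rmB)}
  through step 1 (pick(b4,rmB,right)): drop {carry(b4,right)}, keep {free(left), robot_in(rmB)}, require {ball_in(b4,rmB), free(right), robot_in(rmB)}
    → {ball_in(b4,rmB), free(left), free(right), robot_in(rmB)}

== RESULT ==
["ball_in(b4,rmB)", "free(left)", "free(right)", "robot_in(rmB)"]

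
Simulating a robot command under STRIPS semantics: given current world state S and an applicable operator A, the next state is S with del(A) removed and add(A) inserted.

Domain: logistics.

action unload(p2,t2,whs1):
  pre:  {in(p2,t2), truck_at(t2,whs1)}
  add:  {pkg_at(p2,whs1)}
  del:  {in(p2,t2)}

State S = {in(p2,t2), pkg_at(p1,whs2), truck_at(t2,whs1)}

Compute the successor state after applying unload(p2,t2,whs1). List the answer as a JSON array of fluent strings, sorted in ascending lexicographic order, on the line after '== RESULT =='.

Progress:
  pre ⊆ S: {in(p2,t2), truck_at(t2,whs1)} ⊆ S  — applicable
  S \ del = {pkg_at(p1,whs2), truck_at(t2,whs1)}
  ∪ add   = {pkg_at(p1,whs2), pkg_at(p2,whs1), truck_at(t2,whs1)}

== RESULT ==
["pkg_at(p1,whs2)", "pkg_at(p2,whs1)", "truck_at(t2,whs1)"]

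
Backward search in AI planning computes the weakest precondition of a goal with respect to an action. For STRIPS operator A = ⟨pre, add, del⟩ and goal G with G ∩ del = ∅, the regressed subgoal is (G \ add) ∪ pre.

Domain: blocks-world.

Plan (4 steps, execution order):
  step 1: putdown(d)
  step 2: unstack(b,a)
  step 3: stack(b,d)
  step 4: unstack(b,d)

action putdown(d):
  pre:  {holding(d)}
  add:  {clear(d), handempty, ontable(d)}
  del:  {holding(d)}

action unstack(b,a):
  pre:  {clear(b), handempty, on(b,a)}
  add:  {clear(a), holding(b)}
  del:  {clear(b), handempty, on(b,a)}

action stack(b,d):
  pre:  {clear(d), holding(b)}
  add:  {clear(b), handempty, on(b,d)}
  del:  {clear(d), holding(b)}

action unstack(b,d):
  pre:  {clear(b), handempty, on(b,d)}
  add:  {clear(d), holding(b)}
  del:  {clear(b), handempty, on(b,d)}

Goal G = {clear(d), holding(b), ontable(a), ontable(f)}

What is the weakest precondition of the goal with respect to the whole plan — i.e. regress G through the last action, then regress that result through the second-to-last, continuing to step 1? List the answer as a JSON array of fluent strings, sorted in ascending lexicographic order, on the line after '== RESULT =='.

Work backward from the goal:
  through step 4 (unstack(b,d)): drop {clear(d), holding(b)}, keep {ontable(a), ontable(f)}, require {clear(b), handempty, on(b,d)}
    → {clear(b), handempty, on(b,d), ontable(a), ontable(f)}
  through step 3 (stack(b,d)): drop {clear(b), handempty, on(b,d)}, keep {ontable(a), ontable(f)}, require {clear(d), holding(b)}
    → {clear(d), holding(b), ontable(a), ontable(f)}
  through step 2 (unstack(b,a)): drop {holding(b)}, keep {clear(d), ontable(a), ontable(f)}, require {clear(b), handempty, on(b,a)}
    → {clear(b), clear(d), handempty, on(b,a), ontable(a), ontable(f)}
  through step 1 (putdown(d)): drop {clear(d), handempty}, keep {clear(b), on(b,a), ontable(a), ontable(f)}, require {holding(d)}
    → {clear(b), holding(d), on(b,a), ontable(a), ontable(f)}

== RESULT ==
["clear(b)", "holding(d)", "on(b,a)", "ontable(a)", "ontable(f)"]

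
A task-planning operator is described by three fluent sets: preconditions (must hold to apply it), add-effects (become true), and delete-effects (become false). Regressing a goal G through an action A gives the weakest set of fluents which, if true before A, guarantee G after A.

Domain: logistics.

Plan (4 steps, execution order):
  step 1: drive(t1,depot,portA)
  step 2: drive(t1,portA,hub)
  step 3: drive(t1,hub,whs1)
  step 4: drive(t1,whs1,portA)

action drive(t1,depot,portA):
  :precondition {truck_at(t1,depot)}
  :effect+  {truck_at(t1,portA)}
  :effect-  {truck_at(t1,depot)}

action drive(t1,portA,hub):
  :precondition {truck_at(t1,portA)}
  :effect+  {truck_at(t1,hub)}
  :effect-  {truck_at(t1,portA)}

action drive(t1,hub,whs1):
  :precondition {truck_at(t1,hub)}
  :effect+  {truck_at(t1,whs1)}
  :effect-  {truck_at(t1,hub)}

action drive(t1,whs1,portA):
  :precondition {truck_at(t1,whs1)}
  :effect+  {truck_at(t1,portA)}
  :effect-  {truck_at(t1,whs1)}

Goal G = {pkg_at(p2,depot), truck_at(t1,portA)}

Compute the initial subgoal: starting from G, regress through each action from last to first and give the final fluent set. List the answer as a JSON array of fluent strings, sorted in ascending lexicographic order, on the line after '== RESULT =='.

Regress step by step:
  through step 4 (drive(t1,whs1,portA)): drop {truck_at(t1,portA)}, keep {pkg_at(p2,depot)}, require {truck_at(t1,whs1)}
    → {pkg_at(p2,depot), truck_at(t1,whs1)}
  through step 3 (drive(t1,hub,whs1)): drop {truck_at(t1,whs1)}, keep {pkg_at(p2,depot)}, require {truck_at(t1,hub)}
    → {pkg_at(p2,depot), truck_at(t1,hub)}
  through step 2 (drive(t1,portA,hub)): drop {truck_at(t1,hub)}, keep {pkg_at(p2,depot)}, require {truck_at(t1,portA)}
    → {pkg_at(p2,depot), truck_at(t1,portA)}
  through step 1 (drive(t1,depot,portA)): drop {truck_at(t1,portA)}, keep {pkg_at(p2,depot)}, require {truck_at(t1,depot)}
    → {pkg_at(p2,depot), truck_at(t1,depot)}

== RESULT ==
["pkg_at(p2,depot)", "truck_at(t1,depot)"]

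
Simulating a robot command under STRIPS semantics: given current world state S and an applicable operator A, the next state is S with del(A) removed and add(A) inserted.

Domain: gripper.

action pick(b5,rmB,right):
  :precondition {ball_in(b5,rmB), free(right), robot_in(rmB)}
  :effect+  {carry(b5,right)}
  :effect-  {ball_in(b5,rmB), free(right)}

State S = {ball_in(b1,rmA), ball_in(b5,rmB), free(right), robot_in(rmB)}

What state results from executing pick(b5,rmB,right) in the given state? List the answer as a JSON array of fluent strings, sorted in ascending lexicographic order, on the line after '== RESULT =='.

Compute (S \ del) ∪ add:
  pre ⊆ S: {ball_in(b5,rmB), free(right), robot_in(rmB)} ⊆ S  — applicable
  S \ del = {ball_in(b1,rmA), robot_in(rmB)}
  ∪ add   = {ball_in(b1,rmA), carry(b5,right), robot_in(rmB)}

== RESULT ==
["ball_in(b1,rmA)", "carry(b5,right)", "robot_in(rmB)"]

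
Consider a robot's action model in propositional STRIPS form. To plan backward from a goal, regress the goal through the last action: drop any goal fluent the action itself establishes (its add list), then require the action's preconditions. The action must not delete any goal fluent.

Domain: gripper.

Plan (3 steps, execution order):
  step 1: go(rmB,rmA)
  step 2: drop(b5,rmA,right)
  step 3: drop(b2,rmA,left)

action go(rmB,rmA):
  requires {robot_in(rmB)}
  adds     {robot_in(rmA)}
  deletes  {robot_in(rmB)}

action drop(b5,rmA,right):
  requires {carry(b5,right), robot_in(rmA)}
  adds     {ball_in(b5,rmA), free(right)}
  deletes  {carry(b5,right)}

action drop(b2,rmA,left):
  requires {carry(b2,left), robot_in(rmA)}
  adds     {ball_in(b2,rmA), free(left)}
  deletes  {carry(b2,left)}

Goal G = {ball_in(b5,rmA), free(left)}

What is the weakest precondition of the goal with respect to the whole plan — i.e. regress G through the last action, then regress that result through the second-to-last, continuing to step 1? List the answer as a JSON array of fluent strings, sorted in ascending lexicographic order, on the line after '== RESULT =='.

Work backward from the goal:
  through step 3 (drop(b2,rmA,left)): drop {free(left)}, keep {ball_in(b5,rmA)}, require {carry(b2,left), robot_in(rmA)}
    → {ball_in(b5,rmA), carry(b2,left), robot_in(rmA)}
  through step 2 (drop(b5,rmA,right)): drop {ball_in(b5,rmA)}, keep {carry(b2,left), robot_in(rmA)}, require {carry(b5,right), robot_in(rmA)}
    → {carry(b2,left), carry(b5,right), robot_in(rmA)}
  through step 1 (go(rmB,rmA)): drop {robot_in(rmA)}, keep {carry(b2,left), carry(b5,right)}, require {robot_in(rmB)}
    → {carry(b2,left), carry(b5,right), robot_in(rmB)}

== RESULT ==
["carry(b2,left)", "carry(b5,right)", "robot_in(rmB)"]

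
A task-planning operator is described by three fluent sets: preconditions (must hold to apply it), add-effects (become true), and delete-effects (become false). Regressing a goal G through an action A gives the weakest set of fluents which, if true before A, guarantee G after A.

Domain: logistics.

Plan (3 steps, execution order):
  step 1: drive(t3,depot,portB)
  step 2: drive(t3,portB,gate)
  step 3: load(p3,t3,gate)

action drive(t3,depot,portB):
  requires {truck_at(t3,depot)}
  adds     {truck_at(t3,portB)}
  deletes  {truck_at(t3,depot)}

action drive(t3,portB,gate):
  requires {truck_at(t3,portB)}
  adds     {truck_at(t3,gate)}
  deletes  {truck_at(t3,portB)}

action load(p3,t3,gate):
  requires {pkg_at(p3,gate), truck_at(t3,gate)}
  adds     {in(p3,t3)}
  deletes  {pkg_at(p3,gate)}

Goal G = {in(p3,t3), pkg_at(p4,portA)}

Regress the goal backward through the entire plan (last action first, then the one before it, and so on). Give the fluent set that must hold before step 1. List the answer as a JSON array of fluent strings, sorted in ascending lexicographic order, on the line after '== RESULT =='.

Work backward from the goal:
  through step 3 (load(p3,t3,gate)): drop {in(p3,t3)}, keep {pkg_at(p4,portA)}, require {pkg_at(p3,gate), truck_at(t3,gate)}
    → {pkg_at(p3,gate), pkg_at(p4,portA), truck_at(t3,gate)}
  through step 2 (drive(t3,portB,gate)): drop {truck_at(t3,gate)}, keep {pkg_at(p3,gate), pkg_at(p4,portA)}, require {truck_at(t3,portB)}
    → {pkg_at(p3,gate), pkg_at(p4,portA), truck_at(t3,portB)}
  through step 1 (drive(t3,depot,portB)): drop {truck_at(t3,portB)}, keep {pkg_at(p3,gate), pkg_at(p4,portA)}, require {truck_at(t3,depot)}
    → {pkg_at(p3,gate), pkg_at(p4,portA), truck_at(t3,depot)}

== RESULT ==
["pkg_at(p3,gate)", "pkg_at(p4,portA)", "truck_at(t3,depot)"]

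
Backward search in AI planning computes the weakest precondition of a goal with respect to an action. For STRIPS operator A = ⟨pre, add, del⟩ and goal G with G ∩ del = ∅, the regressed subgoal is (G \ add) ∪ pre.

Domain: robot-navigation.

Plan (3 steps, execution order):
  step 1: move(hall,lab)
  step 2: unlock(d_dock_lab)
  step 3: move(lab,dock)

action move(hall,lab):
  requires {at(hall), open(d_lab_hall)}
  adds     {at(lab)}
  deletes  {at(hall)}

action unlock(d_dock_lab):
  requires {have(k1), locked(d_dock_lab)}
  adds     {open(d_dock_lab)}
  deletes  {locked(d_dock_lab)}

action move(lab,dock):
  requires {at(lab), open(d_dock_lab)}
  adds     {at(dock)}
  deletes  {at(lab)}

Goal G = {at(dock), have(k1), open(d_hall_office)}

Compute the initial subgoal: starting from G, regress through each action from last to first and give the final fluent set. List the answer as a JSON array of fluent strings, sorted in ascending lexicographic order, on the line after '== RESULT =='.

Regress step by step:
  through step 3 (move(lab,dock)): drop {at(dock)}, keep {have(k1), open(d_hall_office)}, require {at(lab), open(d_dock_lab)}
    → {at(lab), have(k1), open(d_dock_lab), open(d_hall_office)}
  through step 2 (unlock(d_dock_lab)): drop {open(d_dock_lab)}, keep {at(lab), have(k1), open(d_hall_office)}, require {have(k1), locked(d_dock_lab)}
    → {at(lab), have(k1), locked(d_dock_lab), open(d_hall_office)}
  through step 1 (move(hall,lab)): drop {at(lab)}, keep {have(k1), locked(d_dock_lab), open(d_hall_office)}, require {at(hall), open(d_lab_hall)}
    → {at(hall), have(k1), locked(d_dock_lab), open(d_hall_office), open(d_lab_hall)}

== RESULT ==
["at(hall)", "have(k1)", "locked(d_dock_lab)", "open(d_hall_office)", "open(d_lab_hall)"]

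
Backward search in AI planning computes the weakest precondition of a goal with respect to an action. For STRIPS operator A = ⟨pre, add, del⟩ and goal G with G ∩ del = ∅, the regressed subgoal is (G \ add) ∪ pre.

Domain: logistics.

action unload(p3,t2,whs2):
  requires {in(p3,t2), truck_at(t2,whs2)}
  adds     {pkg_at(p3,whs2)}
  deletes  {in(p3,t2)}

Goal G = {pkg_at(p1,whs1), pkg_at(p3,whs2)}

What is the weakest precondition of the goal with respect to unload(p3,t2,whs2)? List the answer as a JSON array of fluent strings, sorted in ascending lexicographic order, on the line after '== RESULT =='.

Regress:
  G ∩ del = {}  (empty — regression defined)
  G \ add = {pkg_at(p1,whs1), pkg_at(p3,whs2)} \ {pkg_at(p3,whs2)} = {pkg_at(p1,whs1)}
  ∪ pre   = {pkg_at(p1,whs1)} ∪ {in(p3,t2), truck_at(t2,whs2)}
          = {in(p3,t2), pkg_at(p1,whs1), truck_at(t2,whs2)}

== RESULT ==
["in(p3,t2)", "pkg_at(p1,whs1)", "truck_at(t2,whs2)"]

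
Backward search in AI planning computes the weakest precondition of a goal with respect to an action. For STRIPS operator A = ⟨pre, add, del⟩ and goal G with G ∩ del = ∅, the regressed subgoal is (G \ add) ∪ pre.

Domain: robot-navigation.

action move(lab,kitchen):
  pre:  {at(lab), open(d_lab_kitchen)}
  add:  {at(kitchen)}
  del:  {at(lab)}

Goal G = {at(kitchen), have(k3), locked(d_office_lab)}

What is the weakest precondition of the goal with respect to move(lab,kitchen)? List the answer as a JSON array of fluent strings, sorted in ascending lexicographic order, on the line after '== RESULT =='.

Compute (G \ add) ∪ pre:
  G ∩ del = {}  (empty — regression defined)
  G \ add = {at(kitchen), have(k3), locked(d_office_lab)} \ {at(kitchen)} = {have(k3), locked(d_office_lab)}
  ∪ pre   = {have(k3), locked(d_office_lab)} ∪ {at(lab), open(d_lab_kitchen)}
          = {at(lab), have(k3), locked(d_office_lab), open(d_lab_kitchen)}

== RESULT ==
["at(lab)", "have(k3)", "locked(d_office_lab)", "open(d_lab_kitchen)"]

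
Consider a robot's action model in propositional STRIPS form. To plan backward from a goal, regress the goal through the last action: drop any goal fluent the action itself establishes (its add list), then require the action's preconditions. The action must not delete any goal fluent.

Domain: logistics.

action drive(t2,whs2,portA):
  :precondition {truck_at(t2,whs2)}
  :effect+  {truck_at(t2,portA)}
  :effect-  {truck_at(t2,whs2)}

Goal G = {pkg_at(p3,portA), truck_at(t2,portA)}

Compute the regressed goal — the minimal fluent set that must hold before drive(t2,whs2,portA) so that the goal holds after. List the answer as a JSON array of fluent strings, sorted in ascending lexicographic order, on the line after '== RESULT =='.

Regress:
  G ∩ del = {}  (empty — regression defined)
  G \ add = {pkg_at(p3,portA), truck_at(t2,portA)} \ {truck_at(t2,portA)} = {pkg_at(p3,portA)}
  ∪ pre   = {pkg_at(p3,portA)} ∪ {truck_at(t2,whs2)}
          = {pkg_at(p3,portA), truck_at(t2,whs2)}

== RESULT ==
["pkg_at(p3,portA)", "truck_at(t2,whs2)"]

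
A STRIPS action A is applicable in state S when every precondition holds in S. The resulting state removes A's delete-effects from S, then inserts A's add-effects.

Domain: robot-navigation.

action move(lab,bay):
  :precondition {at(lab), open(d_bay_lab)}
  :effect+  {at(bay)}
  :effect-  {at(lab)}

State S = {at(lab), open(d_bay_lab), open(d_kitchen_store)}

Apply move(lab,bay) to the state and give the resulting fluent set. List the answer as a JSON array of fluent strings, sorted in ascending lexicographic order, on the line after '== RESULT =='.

Compute (S \ del) ∪ add:
  pre ⊆ S: {at(lab), open(d_bay_lab)} ⊆ S  — applicable
  S \ del = {open(d_bay_lab), open(d_kitchen_store)}
  ∪ add   = {at(bay), open(d_bay_lab), open(d_kitchen_store)}

== RESULT ==
["at(bay)", "open(d_bay_lab)", "open(d_kitchen_store)"]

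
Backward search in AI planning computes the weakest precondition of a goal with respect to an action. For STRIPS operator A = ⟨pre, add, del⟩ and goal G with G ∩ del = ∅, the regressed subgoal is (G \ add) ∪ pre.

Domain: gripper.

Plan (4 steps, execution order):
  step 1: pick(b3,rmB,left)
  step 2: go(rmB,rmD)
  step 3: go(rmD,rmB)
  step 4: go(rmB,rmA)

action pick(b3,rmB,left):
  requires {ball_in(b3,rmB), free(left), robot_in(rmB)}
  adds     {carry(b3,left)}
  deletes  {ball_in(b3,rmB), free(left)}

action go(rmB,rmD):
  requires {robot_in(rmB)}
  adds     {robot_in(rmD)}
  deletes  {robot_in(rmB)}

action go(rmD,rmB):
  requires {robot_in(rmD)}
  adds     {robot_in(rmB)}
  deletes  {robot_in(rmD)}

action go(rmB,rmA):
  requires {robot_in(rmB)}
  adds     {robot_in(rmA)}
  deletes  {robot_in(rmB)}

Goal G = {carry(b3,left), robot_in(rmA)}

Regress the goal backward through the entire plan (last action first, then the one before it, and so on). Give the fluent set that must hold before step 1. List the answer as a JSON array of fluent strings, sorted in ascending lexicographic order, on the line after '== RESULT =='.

Work backward from the goal:
  through step 4 (go(rmB,rmA)): drop {robot_in(rmA)}, keep {carry(b3,left)}, require {robot_in(rmB)}
    → {carry(b3,left), robot_in(rmB)}
  through step 3 (go(rmD,rmB)): drop {robot_in(rmB)}, keep {carry(b3,left)}, require {robot_in(rmD)}
    → {carry(b3,left), robot_in(rmD)}
  through step 2 (go(rmB,rmD)): drop {robot_in(rmD)}, keep {carry(b3,left)}, require {robot_in(rmB)}
    → {carry(b3,left), robot_in(rmB)}
  through step 1 (pick(b3,rmB,left)): drop {carry(b3,left)}, keep {robot_in(rmB)}, require {ball_in(b3,rmB), free(left), robot_in(rmB)}
    → {ball_in(b3,rmB), free(left), robot_in(rmB)}

== RESULT ==
["ball_in(b3,rmB)", "free(left)", "robot_in(rmB)"]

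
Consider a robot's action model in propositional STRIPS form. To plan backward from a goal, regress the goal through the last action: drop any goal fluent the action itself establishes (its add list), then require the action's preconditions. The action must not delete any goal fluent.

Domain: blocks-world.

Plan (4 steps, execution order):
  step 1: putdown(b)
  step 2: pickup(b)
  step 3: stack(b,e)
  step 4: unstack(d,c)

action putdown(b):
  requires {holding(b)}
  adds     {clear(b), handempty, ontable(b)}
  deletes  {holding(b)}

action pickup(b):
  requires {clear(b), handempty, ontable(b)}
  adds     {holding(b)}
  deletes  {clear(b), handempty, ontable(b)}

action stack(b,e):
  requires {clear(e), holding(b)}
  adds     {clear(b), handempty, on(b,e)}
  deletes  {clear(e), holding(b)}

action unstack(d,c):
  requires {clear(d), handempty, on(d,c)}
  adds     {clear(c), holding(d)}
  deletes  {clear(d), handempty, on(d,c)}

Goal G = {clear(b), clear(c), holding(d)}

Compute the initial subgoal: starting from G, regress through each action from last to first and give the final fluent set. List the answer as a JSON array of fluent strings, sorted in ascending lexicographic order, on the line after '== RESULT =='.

Regress step by step:
  through step 4 (unstack(d,c)): drop {clear(c), holding(d)}, keep {clear(b)}, require {clear(d), handempty, on(d,c)}
    → {clear(b), clear(d), handempty, on(d,c)}
  through step 3 (stack(b,e)): drop {clear(b), handempty}, keep {clear(d), on(d,c)}, require {clear(e), holding(b)}
    → {clear(d), clear(e), holding(b), on(d,c)}
  through step 2 (pickup(b)): drop {holding(b)}, keep {clear(d), clear(e), on(d,c)}, require {clear(b), handempty, ontable(b)}
    → {clear(b), clear(d), clear(e), handempty, on(d,c), ontable(b)}
  through step 1 (putdown(b)): drop {clear(b), handempty, ontable(b)}, keep {clear(d), clear(e), on(d,c)}, require {holding(b)}
    → {clear(d), clear(e), holding(b), on(d,c)}

== RESULT ==
["clear(d)", "clear(e)", "holding(b)", "on(d,c)"]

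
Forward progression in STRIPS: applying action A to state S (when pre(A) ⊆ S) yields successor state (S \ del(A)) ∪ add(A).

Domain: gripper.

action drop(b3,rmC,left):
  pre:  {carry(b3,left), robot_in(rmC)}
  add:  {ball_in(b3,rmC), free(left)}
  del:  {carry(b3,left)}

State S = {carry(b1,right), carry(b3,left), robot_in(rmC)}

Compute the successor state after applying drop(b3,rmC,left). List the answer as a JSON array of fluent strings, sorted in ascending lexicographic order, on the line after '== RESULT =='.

Progress:
  pre ⊆ S: {carry(b3,left), robot_in(rmC)} ⊆ S  — applicable
  S \ del = {carry(b1,right), robot_in(rmC)}
  ∪ add   = {ball_in(b3,rmC), carry(b1,right), free(left), robot_in(rmC)}

== RESULT ==
["ball_in(b3,rmC)", "carry(b1,right)", "free(left)", "robot_in(rmC)"]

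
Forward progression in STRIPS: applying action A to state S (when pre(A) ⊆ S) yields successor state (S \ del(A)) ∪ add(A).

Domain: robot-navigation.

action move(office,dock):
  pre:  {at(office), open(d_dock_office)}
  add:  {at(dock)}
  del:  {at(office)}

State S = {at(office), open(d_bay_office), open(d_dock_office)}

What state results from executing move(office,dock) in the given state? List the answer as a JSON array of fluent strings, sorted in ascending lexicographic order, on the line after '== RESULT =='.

Compute (S \ del) ∪ add:
  pre ⊆ S: {at(office), open(d_dock_office)} ⊆ S  — applicable
  S \ del = {open(d_bay_office), open(d_dock_office)}
  ∪ add   = {at(dock), open(d_bay_office), open(d_dock_office)}

== RESULT ==
["at(dock)", "open(d_bay_office)", "open(d_dock_office)"]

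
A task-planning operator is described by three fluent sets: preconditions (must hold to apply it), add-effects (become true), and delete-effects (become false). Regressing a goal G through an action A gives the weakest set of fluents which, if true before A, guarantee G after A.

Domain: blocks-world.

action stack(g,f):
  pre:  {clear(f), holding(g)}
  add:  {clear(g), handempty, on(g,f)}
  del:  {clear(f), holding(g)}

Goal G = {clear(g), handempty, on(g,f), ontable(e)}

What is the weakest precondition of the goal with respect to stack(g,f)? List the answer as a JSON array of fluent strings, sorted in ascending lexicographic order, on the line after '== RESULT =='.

Compute (G \ add) ∪ pre:
  G ∩ del = {}  (empty — regression defined)
  G \ add = {clear(g), handempty, on(g,f), ontable(e)} \ {clear(g), handempty, on(g,f)} = {ontable(e)}
  ∪ pre   = {ontable(e)} ∪ {clear(f), holding(g)}
          = {clear(f), holding(g), ontable(e)}

== RESULT ==
["clear(f)", "holding(g)", "ontable(e)"]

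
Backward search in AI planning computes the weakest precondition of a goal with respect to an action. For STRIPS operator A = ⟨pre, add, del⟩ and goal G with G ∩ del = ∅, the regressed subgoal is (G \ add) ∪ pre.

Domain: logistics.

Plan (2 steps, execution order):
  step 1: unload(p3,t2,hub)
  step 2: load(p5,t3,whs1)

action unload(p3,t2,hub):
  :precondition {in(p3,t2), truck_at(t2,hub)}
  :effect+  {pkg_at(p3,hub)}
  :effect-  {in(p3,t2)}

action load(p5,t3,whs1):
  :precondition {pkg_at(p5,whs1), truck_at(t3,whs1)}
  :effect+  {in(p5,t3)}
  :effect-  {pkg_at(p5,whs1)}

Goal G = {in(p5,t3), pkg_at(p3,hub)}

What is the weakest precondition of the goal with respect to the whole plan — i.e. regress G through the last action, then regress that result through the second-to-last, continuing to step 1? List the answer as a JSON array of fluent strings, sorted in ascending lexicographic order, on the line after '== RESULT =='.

Regress step by step:
  through step 2 (load(p5,t3,whs1)): drop {in(p5,t3)}, keep {pkg_at(p3,hub)}, require {pkg_at(p5,whs1), truck_at(t3,whs1)}
    → {pkg_at(p3,hub), pkg_at(p5,whs1), truck_at(t3,whs1)}
  through step 1 (unload(p3,t2,hub)): drop {pkg_at(p3,hub)}, keep {pkg_at(p5,whs1), truck_at(t3,whs1)}, require {in(p3,t2), truck_at(t2,hub)}
    → {in(p3,t2), pkg_at(p5,whs1), truck_at(t2,hub), truck_at(t3,whs1)}

== RESULT ==
["in(p3,t2)", "pkg_at(p5,whs1)", "truck_at(t2,hub)", "truck_at(t3,whs1)"]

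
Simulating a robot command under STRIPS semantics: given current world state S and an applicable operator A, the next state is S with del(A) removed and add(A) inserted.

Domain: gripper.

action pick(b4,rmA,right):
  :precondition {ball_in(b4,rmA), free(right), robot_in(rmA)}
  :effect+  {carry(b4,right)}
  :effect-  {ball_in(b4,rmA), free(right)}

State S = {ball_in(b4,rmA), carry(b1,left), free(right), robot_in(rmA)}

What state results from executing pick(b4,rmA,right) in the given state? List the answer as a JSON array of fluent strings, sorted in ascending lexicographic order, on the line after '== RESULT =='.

Compute (S \ del) ∪ add:
  pre ⊆ S: {ball_in(b4,rmA), free(right), robot_in(rmA)} ⊆ S  — applicable
  S \ del = {carry(b1,left), robot_in(rmA)}
  ∪ add   = {carry(b1,left), carry(b4,right), robot_in(rmA)}

== RESULT ==
["carry(b1,left)", "carry(b4,right)", "robot_in(rmA)"]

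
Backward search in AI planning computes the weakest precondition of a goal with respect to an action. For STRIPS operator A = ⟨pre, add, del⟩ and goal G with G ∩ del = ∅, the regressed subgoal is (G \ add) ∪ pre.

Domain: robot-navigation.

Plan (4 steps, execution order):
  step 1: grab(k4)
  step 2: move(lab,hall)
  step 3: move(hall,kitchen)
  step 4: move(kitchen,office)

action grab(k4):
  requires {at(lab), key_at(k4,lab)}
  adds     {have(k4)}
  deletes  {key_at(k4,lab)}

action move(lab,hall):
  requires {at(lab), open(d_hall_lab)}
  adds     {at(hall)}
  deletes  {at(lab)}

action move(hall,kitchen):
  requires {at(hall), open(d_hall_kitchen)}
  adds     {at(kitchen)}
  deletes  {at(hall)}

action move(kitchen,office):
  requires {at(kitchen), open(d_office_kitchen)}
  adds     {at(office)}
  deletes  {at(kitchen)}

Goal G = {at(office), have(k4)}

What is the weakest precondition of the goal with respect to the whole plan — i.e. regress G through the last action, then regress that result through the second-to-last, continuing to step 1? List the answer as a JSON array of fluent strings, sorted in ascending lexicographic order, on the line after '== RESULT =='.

Regress step by step:
  through step 4 (move(kitchen,office)): drop {at(office)}, keep {have(k4)}, require {at(kitchen), open(d_office_kitchen)}
    → {at(kitchen), have(k4), open(d_office_kitchen)}
  through step 3 (move(hall,kitchen)): drop {at(kitchen)}, keep {have(k4), open(d_office_kitchen)}, require {at(hall), open(d_hall_kitchen)}
    → {at(hall), have(k4), open(d_hall_kitchen), open(d_office_kitchen)}
  through step 2 (move(lab,hall)): drop {at(hall)}, keep {have(k4), open(d_hall_kitchen), open(d_office_kitchen)}, require {at(lab), open(d_hall_lab)}
    → {at(lab), have(k4), open(d_hall_kitchen), open(d_hall_lab), open(d_office_kitchen)}
  through step 1 (grab(k4)): drop {have(k4)}, keep {at(lab), open(d_hall_kitchen), open(d_hall_lab), open(d_office_kitchen)}, require {at(lab), key_at(k4,lab)}
    → {at(lab), key_at(k4,lab), open(d_hall_kitchen), open(d_hall_lab), open(d_office_kitchen)}

== RESULT ==
["at(lab)", "key_at(k4,lab)", "open(d_hall_kitchen)", "open(d_hall_lab)", "open(d_office_kitchen)"]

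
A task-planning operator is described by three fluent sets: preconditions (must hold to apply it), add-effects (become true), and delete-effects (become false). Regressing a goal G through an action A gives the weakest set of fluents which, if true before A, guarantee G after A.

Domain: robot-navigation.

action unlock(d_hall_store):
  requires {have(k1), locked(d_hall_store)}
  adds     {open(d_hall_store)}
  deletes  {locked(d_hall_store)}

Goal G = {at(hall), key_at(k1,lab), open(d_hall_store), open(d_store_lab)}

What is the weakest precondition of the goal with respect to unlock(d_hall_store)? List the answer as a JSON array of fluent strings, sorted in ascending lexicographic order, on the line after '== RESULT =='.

Regress:
  G ∩ del = {}  (empty — regression defined)
  G \ add = {at(hall), key_at(k1,lab), open(d_hall_store), open(d_store_lab)} \ {open(d_hall_store)} = {at(hall), key_at(k1,lab), open(d_store_lab)}
  ∪ pre   = {at(hall), key_at(k1,lab), open(d_store_lab)} ∪ {have(k1), locked(d_hall_store)}
          = {at(hall), have(k1), key_at(k1,lab), locked(d_hall_store), open(d_store_lab)}

== RESULT ==
["at(hall)", "have(k1)", "key_at(k1,lab)", "locked(d_hall_store)", "open(d_store_lab)"]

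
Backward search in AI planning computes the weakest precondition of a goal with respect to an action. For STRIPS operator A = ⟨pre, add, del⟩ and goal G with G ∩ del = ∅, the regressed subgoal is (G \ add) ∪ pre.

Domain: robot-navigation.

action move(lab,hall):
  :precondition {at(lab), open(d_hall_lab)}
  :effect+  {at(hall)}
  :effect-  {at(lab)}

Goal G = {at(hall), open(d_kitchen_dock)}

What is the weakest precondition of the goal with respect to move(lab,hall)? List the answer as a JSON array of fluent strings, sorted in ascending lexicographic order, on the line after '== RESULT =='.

Compute (G \ add) ∪ pre:
  G ∩ del = {}  (empty — regression defined)
  G \ add = {at(hall), open(d_kitchen_dock)} \ {at(hall)} = {open(d_kitchen_dock)}
  ∪ pre   = {open(d_kitchen_dock)} ∪ {at(lab), open(d_hall_lab)}
          = {at(lab), open(d_hall_lab), open(d_kitchen_dock)}

== RESULT ==
["at(lab)", "open(d_hall_lab)", "open(d_kitchen_dock)"]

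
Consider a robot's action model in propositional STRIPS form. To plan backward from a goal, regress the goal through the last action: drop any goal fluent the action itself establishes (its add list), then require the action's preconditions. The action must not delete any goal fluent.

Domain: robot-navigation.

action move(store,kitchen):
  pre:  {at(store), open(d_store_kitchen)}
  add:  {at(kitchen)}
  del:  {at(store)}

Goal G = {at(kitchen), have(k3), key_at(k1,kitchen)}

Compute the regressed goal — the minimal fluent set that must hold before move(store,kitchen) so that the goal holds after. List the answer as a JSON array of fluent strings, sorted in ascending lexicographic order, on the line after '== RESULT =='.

Compute (G \ add) ∪ pre:
  G ∩ del = {}  (empty — regression defined)
  G \ add = {at(kitchen), have(k3), key_at(k1,kitchen)} \ {at(kitchen)} = {have(k3), key_at(k1,kitchen)}
  ∪ pre   = {have(k3), key_at(k1,kitchen)} ∪ {at(store), open(d_store_kitchen)}
          = {at(store), have(k3), key_at(k1,kitchen), open(d_store_kitchen)}

== RESULT ==
["at(store)", "have(k3)", "key_at(k1,kitchen)", "open(d_store_kitchen)"]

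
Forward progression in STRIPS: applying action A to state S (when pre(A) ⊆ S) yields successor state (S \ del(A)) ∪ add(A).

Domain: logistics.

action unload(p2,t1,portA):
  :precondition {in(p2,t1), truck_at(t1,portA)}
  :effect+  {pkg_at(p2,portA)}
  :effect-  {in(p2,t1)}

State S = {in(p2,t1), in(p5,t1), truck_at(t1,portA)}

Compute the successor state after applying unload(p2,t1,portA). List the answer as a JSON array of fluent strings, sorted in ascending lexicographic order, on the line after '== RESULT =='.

Progress:
  pre ⊆ S: {in(p2,t1), truck_at(t1,portA)} ⊆ S  — applicable
  S \ del = {in(p5,t1), truck_at(t1,portA)}
  ∪ add   = {in(p5,t1), pkg_at(p2,portA), truck_at(t1,portA)}

== RESULT ==
["in(p5,t1)", "pkg_at(p2,portA)", "truck_at(t1,portA)"]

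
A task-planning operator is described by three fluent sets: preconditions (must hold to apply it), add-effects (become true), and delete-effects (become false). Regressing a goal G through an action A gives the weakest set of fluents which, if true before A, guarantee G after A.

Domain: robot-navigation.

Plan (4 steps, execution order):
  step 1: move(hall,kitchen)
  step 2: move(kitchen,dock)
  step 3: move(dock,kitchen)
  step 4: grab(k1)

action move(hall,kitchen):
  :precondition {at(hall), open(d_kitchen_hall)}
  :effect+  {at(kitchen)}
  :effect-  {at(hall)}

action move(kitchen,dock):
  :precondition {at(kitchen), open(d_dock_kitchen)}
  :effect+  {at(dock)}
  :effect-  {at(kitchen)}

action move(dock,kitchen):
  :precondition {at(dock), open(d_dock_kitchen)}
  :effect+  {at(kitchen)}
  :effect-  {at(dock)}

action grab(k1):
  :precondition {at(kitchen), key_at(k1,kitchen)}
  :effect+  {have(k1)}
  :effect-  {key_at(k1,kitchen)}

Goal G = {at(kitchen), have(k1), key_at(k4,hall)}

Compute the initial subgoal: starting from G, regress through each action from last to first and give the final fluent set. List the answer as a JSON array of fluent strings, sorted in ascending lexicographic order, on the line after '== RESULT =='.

Regress step by step:
  through step 4 (grab(k1)): drop {have(k1)}, keep {at(kitchen), key_at(k4,hall)}, require {at(kitchen), key_at(k1,kitchen)}
    → {at(kitchen), key_at(k1,kitchen), key_at(k4,hall)}
  through step 3 (move(dock,kitchen)): drop {at(kitchen)}, keep {key_at(k1,kitchen), key_at(k4,hall)}, require {at(dock), open(d_dock_kitchen)}
    → {at(dock), key_at(k1,kitchen), key_at(k4,hall), open(d_dock_kitchen)}
  through step 2 (move(kitchen,dock)): drop {at(dock)}, keep {key_at(k1,kitchen), key_at(k4,hall), open(d_dock_kitchen)}, require {at(kitchen), open(d_dock_kitchen)}
    → {at(kitchen), key_at(k1,kitchen), key_at(k4,hall), open(d_dock_kitchen)}
  through step 1 (move(hall,kitchen)): drop {at(kitchen)}, keep {key_at(k1,kitchen), key_at(k4,hall), open(d_dock_kitchen)}, require {at(hall), open(d_kitchen_hall)}
    → {at(hall), key_at(k1,kitchen), key_at(k4,hall), open(d_dock_kitchen), open(d_kitchen_hall)}

== RESULT ==
["at(hall)", "key_at(k1,kitchen)", "key_at(k4,hall)", "open(d_dock_kitchen)", "open(d_kitchen_hall)"]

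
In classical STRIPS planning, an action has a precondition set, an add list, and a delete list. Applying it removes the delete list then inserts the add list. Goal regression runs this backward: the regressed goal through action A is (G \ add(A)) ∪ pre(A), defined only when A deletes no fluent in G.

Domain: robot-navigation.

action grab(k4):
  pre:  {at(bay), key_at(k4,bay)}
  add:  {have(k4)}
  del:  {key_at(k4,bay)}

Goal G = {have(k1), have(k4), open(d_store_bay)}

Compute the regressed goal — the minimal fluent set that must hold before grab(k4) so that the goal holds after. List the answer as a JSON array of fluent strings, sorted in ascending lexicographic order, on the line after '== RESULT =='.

Compute (G \ add) ∪ pre:
  G ∩ del = {}  (empty — regression defined)
  G \ add = {have(k1), have(k4), open(d_store_bay)} \ {have(k4)} = {have(k1), open(d_store_bay)}
  ∪ pre   = {have(k1), open(d_store_bay)} ∪ {at(bay), key_at(k4,bay)}
          = {at(bay), have(k1), key_at(k4,bay), open(d_store_bay)}

== RESULT ==
["at(bay)", "have(k1)", "key_at(k4,bay)", "open(d_store_bay)"]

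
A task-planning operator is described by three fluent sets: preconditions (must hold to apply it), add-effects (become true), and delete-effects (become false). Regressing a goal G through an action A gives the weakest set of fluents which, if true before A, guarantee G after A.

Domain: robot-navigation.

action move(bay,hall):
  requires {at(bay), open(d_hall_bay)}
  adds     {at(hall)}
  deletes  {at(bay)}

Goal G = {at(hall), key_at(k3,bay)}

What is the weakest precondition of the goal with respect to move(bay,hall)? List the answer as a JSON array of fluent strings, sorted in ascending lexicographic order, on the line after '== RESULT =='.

Regress:
  G ∩ del = {}  (empty — regression defined)
  G \ add = {at(hall), key_at(k3,bay)} \ {at(hall)} = {key_at(k3,bay)}
  ∪ pre   = {key_at(k3,bay)} ∪ {at(bay), open(d_hall_bay)}
          = {at(bay), key_at(k3,bay), open(d_hall_bay)}

== RESULT ==
["at(bay)", "key_at(k3,bay)", "open(d_hall_bay)"]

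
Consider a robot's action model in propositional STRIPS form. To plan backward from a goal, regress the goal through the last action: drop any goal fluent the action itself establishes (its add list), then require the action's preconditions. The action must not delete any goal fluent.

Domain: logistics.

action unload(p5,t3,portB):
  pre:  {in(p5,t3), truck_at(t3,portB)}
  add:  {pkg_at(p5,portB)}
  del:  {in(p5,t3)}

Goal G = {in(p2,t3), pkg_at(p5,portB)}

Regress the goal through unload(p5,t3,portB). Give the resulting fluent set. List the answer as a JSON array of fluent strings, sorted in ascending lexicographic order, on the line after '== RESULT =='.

Regress:
  G ∩ del = {}  (empty — regression defined)
  G \ add = {in(p2,t3), pkg_at(p5,portB)} \ {pkg_at(p5,portB)} = {in(p2,t3)}
  ∪ pre   = {in(p2,t3)} ∪ {in(p5,t3), truck_at(t3,portB)}
          = {in(p2,t3), in(p5,t3), truck_at(t3,portB)}

== RESULT ==
["in(p2,t3)", "in(p5,t3)", "truck_at(t3,portB)"]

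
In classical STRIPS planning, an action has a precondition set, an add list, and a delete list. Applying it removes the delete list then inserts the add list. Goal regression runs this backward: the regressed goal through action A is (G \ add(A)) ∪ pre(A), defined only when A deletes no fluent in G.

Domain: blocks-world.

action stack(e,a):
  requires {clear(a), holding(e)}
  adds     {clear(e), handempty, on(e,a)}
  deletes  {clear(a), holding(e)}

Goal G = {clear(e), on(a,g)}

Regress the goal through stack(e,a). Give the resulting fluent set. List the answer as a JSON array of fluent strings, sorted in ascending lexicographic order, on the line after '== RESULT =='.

Compute (G \ add) ∪ pre:
  G ∩ del = {}  (empty — regression defined)
  G \ add = {clear(e), on(a,g)} \ {clear(e), handempty, on(e,a)} = {on(a,g)}
  ∪ pre   = {on(a,g)} ∪ {clear(a), holding(e)}
          = {clear(a), holding(e), on(a,g)}

== RESULT ==
["clear(a)", "holding(e)", "on(a,g)"]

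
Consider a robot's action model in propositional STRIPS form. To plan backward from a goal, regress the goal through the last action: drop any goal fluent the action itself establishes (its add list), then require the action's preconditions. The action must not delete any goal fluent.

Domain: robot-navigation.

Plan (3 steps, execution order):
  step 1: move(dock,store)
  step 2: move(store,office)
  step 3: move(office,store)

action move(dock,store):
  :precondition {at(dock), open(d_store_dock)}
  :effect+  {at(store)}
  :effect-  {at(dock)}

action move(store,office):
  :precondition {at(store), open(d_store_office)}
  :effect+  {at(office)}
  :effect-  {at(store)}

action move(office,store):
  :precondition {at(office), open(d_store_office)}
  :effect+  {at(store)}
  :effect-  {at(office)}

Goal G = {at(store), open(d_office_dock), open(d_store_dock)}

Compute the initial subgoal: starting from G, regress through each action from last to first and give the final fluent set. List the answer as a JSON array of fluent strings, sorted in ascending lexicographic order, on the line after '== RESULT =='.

Regress step by step:
  through step 3 (move(office,store)): drop {at(store)}, keep {open(d_office_dock), open(d_store_dock)}, require {at(office), open(d_store_office)}
    → {at(office), open(d_office_dock), open(d_store_dock), open(d_store_office)}
  through step 2 (move(store,office)): drop {at(office)}, keep {open(d_office_dock), open(d_store_dock), open(d_store_office)}, require {at(store), open(d_store_office)}
    → {at(store), open(d_office_dock), open(d_store_dock), open(d_store_office)}
  through step 1 (move(dock,store)): drop {at(store)}, keep {open(d_office_dock), open(d_store_dock), open(d_store_office)}, require {at(dock), open(d_store_dock)}
    → {at(dock), open(d_office_dock), open(d_store_dock), open(d_store_office)}

== RESULT ==
["at(dock)", "open(d_office_dock)", "open(d_store_dock)", "open(d_store_office)"]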